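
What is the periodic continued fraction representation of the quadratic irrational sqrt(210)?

Write x_i = (sqrt(210) + m_i)/d_i with (m_0, d_0) = (0, 1). a_0 = floor(sqrt(210)) = 14, since 14^2 = 196 <= 210 < 225 = 15^2.
Iterate m_{i+1} = d_i*a_i - m_i, d_{i+1} = (210 - m_{i+1}^2)/d_i, a_{i+1} = floor((a_0 + m_{i+1})/d_{i+1}):
  m_1 = 1*14 - 0 = 14, d_1 = (210 - 14^2)/1 = 14/1 = 14, a_1 = floor((14 + 14)/14) = 2.
  m_2 = 14*2 - 14 = 14, d_2 = (210 - 14^2)/14 = 14/14 = 1, a_2 = floor((14 + 14)/1) = 28.
  m_3 = 1*28 - 14 = 14, d_3 = (210 - 14^2)/1 = 14/1 = 14: (m_3, d_3) = (m_1, d_1) = (14, 14), so from here the quotients repeat a_1, a_2; the period length is 2.
Hence the expansion of sqrt(210) is a_0 = 14 followed by the repeating block 2, 28 (period 2).

[14; (2, 28)]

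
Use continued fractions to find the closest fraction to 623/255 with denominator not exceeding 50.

105/43

Expand x = 623/255 as a continued fraction with the Euclidean algorithm:
  623 = 2*255 + 113, so a_0 = 2.
  255 = 2*113 + 29, so a_1 = 2.
  113 = 3*29 + 26, so a_2 = 3.
  29 = 1*26 + 3, so a_3 = 1.
  26 = 8*3 + 2, so a_4 = 8.
  3 = 1*2 + 1, so a_5 = 1.
  2 = 2*1 + 0, so a_6 = 2.
so x = [2; 2, 3, 1, 8, 1, 2].
Convergents (p_i = a_i*p_{i-1} + p_{i-2}, q_i = a_i*q_{i-1} + q_{i-2} with p_{-2}=0, p_{-1}=1, q_{-2}=1, q_{-1}=0), until the denominator exceeds 50:
  i=0: a_0=2, p_0 = 2*1 + 0 = 2, q_0 = 2*0 + 1 = 1.
  i=1: a_1=2, p_1 = 2*2 + 1 = 5, q_1 = 2*1 + 0 = 2.
  i=2: a_2=3, p_2 = 3*5 + 2 = 17, q_2 = 3*2 + 1 = 7.
  i=3: a_3=1, p_3 = 1*17 + 5 = 22, q_3 = 1*7 + 2 = 9.
  i=4: a_4=8, p_4 = 8*22 + 17 = 193, q_4 = 8*9 + 7 = 79.
q_4 = 79 > 50, so the last convergent with denominator <= 50 is p_3/q_3 = 22/9.
The closest fraction with denominator <= 50 is either p_3/q_3 or the intermediate fraction (k*p_3 + p_2)/(k*q_3 + q_2) with the largest k >= 1 whose denominator stays <= 50; these approach x as k grows, and every other convergent or intermediate fraction in range is farther away.
Largest k: floor((50 - q_2)/q_3) = floor((50 - 7)/9) = 4.
That gives (4*22 + 17)/(4*9 + 7) = 105/43.
Compare the errors: |x - 22/9| = |623*9 - 22*255|/(255*9) = 3/2295, and |x - 105/43| = |623*43 - 105*255|/(255*43) = 14/10965.
Cross-multiplying, 14*2295 = 32130 < 32895 = 3*10965, so 14/10965 is smaller: the intermediate fraction 105/43 is closer to x than 22/9.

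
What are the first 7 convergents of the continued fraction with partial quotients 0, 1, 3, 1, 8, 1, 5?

Using the convergent recurrence p_i = a_i*p_{i-1} + p_{i-2}, q_i = a_i*q_{i-1} + q_{i-2} with p_{-2}=0, p_{-1}=1, q_{-2}=1, q_{-1}=0:
  i=0: a_0=0, p_0 = 0*1 + 0 = 0, q_0 = 0*0 + 1 = 1.
  i=1: a_1=1, p_1 = 1*0 + 1 = 1, q_1 = 1*1 + 0 = 1.
  i=2: a_2=3, p_2 = 3*1 + 0 = 3, q_2 = 3*1 + 1 = 4.
  i=3: a_3=1, p_3 = 1*3 + 1 = 4, q_3 = 1*4 + 1 = 5.
  i=4: a_4=8, p_4 = 8*4 + 3 = 35, q_4 = 8*5 + 4 = 44.
  i=5: a_5=1, p_5 = 1*35 + 4 = 39, q_5 = 1*44 + 5 = 49.
  i=6: a_6=5, p_6 = 5*39 + 35 = 230, q_6 = 5*49 + 44 = 289.

0/1, 1/1, 3/4, 4/5, 35/44, 39/49, 230/289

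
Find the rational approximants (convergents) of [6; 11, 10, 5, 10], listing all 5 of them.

6/1, 67/11, 676/111, 3447/566, 35146/5771

Using the convergent recurrence p_i = a_i*p_{i-1} + p_{i-2}, q_i = a_i*q_{i-1} + q_{i-2} with p_{-2}=0, p_{-1}=1, q_{-2}=1, q_{-1}=0:
  i=0: a_0=6, p_0 = 6*1 + 0 = 6, q_0 = 6*0 + 1 = 1.
  i=1: a_1=11, p_1 = 11*6 + 1 = 67, q_1 = 11*1 + 0 = 11.
  i=2: a_2=10, p_2 = 10*67 + 6 = 676, q_2 = 10*11 + 1 = 111.
  i=3: a_3=5, p_3 = 5*676 + 67 = 3447, q_3 = 5*111 + 11 = 566.
  i=4: a_4=10, p_4 = 10*3447 + 676 = 35146, q_4 = 10*566 + 111 = 5771.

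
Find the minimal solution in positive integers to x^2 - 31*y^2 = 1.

(x, y) = (1520, 273)

First expand sqrt(31) as a continued fraction. With x_i = (sqrt(31) + m_i)/d_i and (m_0, d_0) = (0, 1): a_0 = floor(sqrt(31)) = 5, since 5^2 = 25 <= 31 < 36 = 6^2.
Iterate m_{i+1} = d_i*a_i - m_i, d_{i+1} = (31 - m_{i+1}^2)/d_i, a_{i+1} = floor((a_0 + m_{i+1})/d_{i+1}):
  m_1 = 1*5 - 0 = 5, d_1 = (31 - 5^2)/1 = 6/1 = 6, a_1 = floor((5 + 5)/6) = 1.
  m_2 = 6*1 - 5 = 1, d_2 = (31 - 1^2)/6 = 30/6 = 5, a_2 = floor((5 + 1)/5) = 1.
  m_3 = 5*1 - 1 = 4, d_3 = (31 - 4^2)/5 = 15/5 = 3, a_3 = floor((5 + 4)/3) = 3.
  m_4 = 3*3 - 4 = 5, d_4 = (31 - 5^2)/3 = 6/3 = 2, a_4 = floor((5 + 5)/2) = 5.
  m_5 = 2*5 - 5 = 5, d_5 = (31 - 5^2)/2 = 6/2 = 3, a_5 = floor((5 + 5)/3) = 3.
  m_6 = 3*3 - 5 = 4, d_6 = (31 - 4^2)/3 = 15/3 = 5, a_6 = floor((5 + 4)/5) = 1.
  m_7 = 5*1 - 4 = 1, d_7 = (31 - 1^2)/5 = 30/5 = 6, a_7 = floor((5 + 1)/6) = 1.
  m_8 = 6*1 - 1 = 5, d_8 = (31 - 5^2)/6 = 6/6 = 1, a_8 = floor((5 + 5)/1) = 10.
  m_9 = 1*10 - 5 = 5, d_9 = (31 - 5^2)/1 = 6/1 = 6: (m_9, d_9) = (m_1, d_1) = (5, 6), so from here the quotients repeat a_1, ..., a_8; the period length is 8.
So sqrt(31) = [5; (1, 1, 3, 5, 3, 1, 1, 10)] with period length k = 8.
k is even, so the fundamental solution of x^2 - 31y^2 = 1 is (p_{k-1}, q_{k-1}) = (p_7, q_7); compute convergents through index 7.
Convergents (p_i = a_i*p_{i-1} + p_{i-2}, q_i = a_i*q_{i-1} + q_{i-2} with p_{-2}=0, p_{-1}=1, q_{-2}=1, q_{-1}=0):
  i=0: a_0=5, p_0 = 5*1 + 0 = 5, q_0 = 5*0 + 1 = 1.
  i=1: a_1=1, p_1 = 1*5 + 1 = 6, q_1 = 1*1 + 0 = 1.
  i=2: a_2=1, p_2 = 1*6 + 5 = 11, q_2 = 1*1 + 1 = 2.
  i=3: a_3=3, p_3 = 3*11 + 6 = 39, q_3 = 3*2 + 1 = 7.
  i=4: a_4=5, p_4 = 5*39 + 11 = 206, q_4 = 5*7 + 2 = 37.
  i=5: a_5=3, p_5 = 3*206 + 39 = 657, q_5 = 3*37 + 7 = 118.
  i=6: a_6=1, p_6 = 1*657 + 206 = 863, q_6 = 1*118 + 37 = 155.
  i=7: a_7=1, p_7 = 1*863 + 657 = 1520, q_7 = 1*155 + 118 = 273.
Check: 1520^2 - 31*273^2 = 2310400 - 2310399 = 1, so (x, y) = (1520, 273) solves the equation, and by the theorem it is the least positive solution.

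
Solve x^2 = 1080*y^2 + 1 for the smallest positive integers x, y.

(x, y) = (5291, 161)

First expand sqrt(1080) as a continued fraction. With x_i = (sqrt(1080) + m_i)/d_i and (m_0, d_0) = (0, 1): a_0 = floor(sqrt(1080)) = 32, since 32^2 = 1024 <= 1080 < 1089 = 33^2.
Iterate m_{i+1} = d_i*a_i - m_i, d_{i+1} = (1080 - m_{i+1}^2)/d_i, a_{i+1} = floor((a_0 + m_{i+1})/d_{i+1}):
  m_1 = 1*32 - 0 = 32, d_1 = (1080 - 32^2)/1 = 56/1 = 56, a_1 = floor((32 + 32)/56) = 1.
  m_2 = 56*1 - 32 = 24, d_2 = (1080 - 24^2)/56 = 504/56 = 9, a_2 = floor((32 + 24)/9) = 6.
  m_3 = 9*6 - 24 = 30, d_3 = (1080 - 30^2)/9 = 180/9 = 20, a_3 = floor((32 + 30)/20) = 3.
  m_4 = 20*3 - 30 = 30, d_4 = (1080 - 30^2)/20 = 180/20 = 9, a_4 = floor((32 + 30)/9) = 6.
  m_5 = 9*6 - 30 = 24, d_5 = (1080 - 24^2)/9 = 504/9 = 56, a_5 = floor((32 + 24)/56) = 1.
  m_6 = 56*1 - 24 = 32, d_6 = (1080 - 32^2)/56 = 56/56 = 1, a_6 = floor((32 + 32)/1) = 64.
  m_7 = 1*64 - 32 = 32, d_7 = (1080 - 32^2)/1 = 56/1 = 56: (m_7, d_7) = (m_1, d_1) = (32, 56), so from here the quotients repeat a_1, ..., a_6; the period length is 6.
So sqrt(1080) = [32; (1, 6, 3, 6, 1, 64)] with period length k = 6.
k is even, so the fundamental solution of x^2 - 1080y^2 = 1 is (p_{k-1}, q_{k-1}) = (p_5, q_5); compute convergents through index 5.
Convergents (p_i = a_i*p_{i-1} + p_{i-2}, q_i = a_i*q_{i-1} + q_{i-2} with p_{-2}=0, p_{-1}=1, q_{-2}=1, q_{-1}=0):
  i=0: a_0=32, p_0 = 32*1 + 0 = 32, q_0 = 32*0 + 1 = 1.
  i=1: a_1=1, p_1 = 1*32 + 1 = 33, q_1 = 1*1 + 0 = 1.
  i=2: a_2=6, p_2 = 6*33 + 32 = 230, q_2 = 6*1 + 1 = 7.
  i=3: a_3=3, p_3 = 3*230 + 33 = 723, q_3 = 3*7 + 1 = 22.
  i=4: a_4=6, p_4 = 6*723 + 230 = 4568, q_4 = 6*22 + 7 = 139.
  i=5: a_5=1, p_5 = 1*4568 + 723 = 5291, q_5 = 1*139 + 22 = 161.
Check: 5291^2 - 1080*161^2 = 27994681 - 27994680 = 1, so (x, y) = (5291, 161) solves the equation, and by the theorem it is the least positive solution.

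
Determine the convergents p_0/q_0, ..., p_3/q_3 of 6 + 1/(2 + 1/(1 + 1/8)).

Using the convergent recurrence p_i = a_i*p_{i-1} + p_{i-2}, q_i = a_i*q_{i-1} + q_{i-2} with p_{-2}=0, p_{-1}=1, q_{-2}=1, q_{-1}=0:
  i=0: a_0=6, p_0 = 6*1 + 0 = 6, q_0 = 6*0 + 1 = 1.
  i=1: a_1=2, p_1 = 2*6 + 1 = 13, q_1 = 2*1 + 0 = 2.
  i=2: a_2=1, p_2 = 1*13 + 6 = 19, q_2 = 1*2 + 1 = 3.
  i=3: a_3=8, p_3 = 8*19 + 13 = 165, q_3 = 8*3 + 2 = 26.

6/1, 13/2, 19/3, 165/26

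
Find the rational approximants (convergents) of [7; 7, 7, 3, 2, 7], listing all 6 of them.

Using the convergent recurrence p_i = a_i*p_{i-1} + p_{i-2}, q_i = a_i*q_{i-1} + q_{i-2} with p_{-2}=0, p_{-1}=1, q_{-2}=1, q_{-1}=0:
  i=0: a_0=7, p_0 = 7*1 + 0 = 7, q_0 = 7*0 + 1 = 1.
  i=1: a_1=7, p_1 = 7*7 + 1 = 50, q_1 = 7*1 + 0 = 7.
  i=2: a_2=7, p_2 = 7*50 + 7 = 357, q_2 = 7*7 + 1 = 50.
  i=3: a_3=3, p_3 = 3*357 + 50 = 1121, q_3 = 3*50 + 7 = 157.
  i=4: a_4=2, p_4 = 2*1121 + 357 = 2599, q_4 = 2*157 + 50 = 364.
  i=5: a_5=7, p_5 = 7*2599 + 1121 = 19314, q_5 = 7*364 + 157 = 2705.

7/1, 50/7, 357/50, 1121/157, 2599/364, 19314/2705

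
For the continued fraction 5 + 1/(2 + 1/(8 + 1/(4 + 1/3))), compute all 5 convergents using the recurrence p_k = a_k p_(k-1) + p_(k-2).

Using the convergent recurrence p_i = a_i*p_{i-1} + p_{i-2}, q_i = a_i*q_{i-1} + q_{i-2} with p_{-2}=0, p_{-1}=1, q_{-2}=1, q_{-1}=0:
  i=0: a_0=5, p_0 = 5*1 + 0 = 5, q_0 = 5*0 + 1 = 1.
  i=1: a_1=2, p_1 = 2*5 + 1 = 11, q_1 = 2*1 + 0 = 2.
  i=2: a_2=8, p_2 = 8*11 + 5 = 93, q_2 = 8*2 + 1 = 17.
  i=3: a_3=4, p_3 = 4*93 + 11 = 383, q_3 = 4*17 + 2 = 70.
  i=4: a_4=3, p_4 = 3*383 + 93 = 1242, q_4 = 3*70 + 17 = 227.

5/1, 11/2, 93/17, 383/70, 1242/227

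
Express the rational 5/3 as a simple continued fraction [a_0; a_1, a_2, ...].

Run the Euclidean algorithm on 5 and 3; the successive quotients are the partial quotients a_0, a_1, ... (each step inverts the fractional part left over by the previous one):
  5 = 1*3 + 2, so a_0 = 1.
  3 = 1*2 + 1, so a_1 = 1.
  2 = 2*1 + 0, so a_2 = 2.
The remainder reaches 0 after 3 divisions, so the expansion has 3 partial quotients, read off in order.

[1; 1, 2]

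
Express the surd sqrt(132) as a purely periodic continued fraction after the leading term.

[11; (2, 22)]

Write x_i = (sqrt(132) + m_i)/d_i with (m_0, d_0) = (0, 1). a_0 = floor(sqrt(132)) = 11, since 11^2 = 121 <= 132 < 144 = 12^2.
Iterate m_{i+1} = d_i*a_i - m_i, d_{i+1} = (132 - m_{i+1}^2)/d_i, a_{i+1} = floor((a_0 + m_{i+1})/d_{i+1}):
  m_1 = 1*11 - 0 = 11, d_1 = (132 - 11^2)/1 = 11/1 = 11, a_1 = floor((11 + 11)/11) = 2.
  m_2 = 11*2 - 11 = 11, d_2 = (132 - 11^2)/11 = 11/11 = 1, a_2 = floor((11 + 11)/1) = 22.
  m_3 = 1*22 - 11 = 11, d_3 = (132 - 11^2)/1 = 11/1 = 11: (m_3, d_3) = (m_1, d_1) = (11, 11), so from here the quotients repeat a_1, a_2; the period length is 2.
Hence the expansion of sqrt(132) is a_0 = 11 followed by the repeating block 2, 22 (period 2).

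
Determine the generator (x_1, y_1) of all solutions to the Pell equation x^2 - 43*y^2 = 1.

(x, y) = (3482, 531)

First expand sqrt(43) as a continued fraction. With x_i = (sqrt(43) + m_i)/d_i and (m_0, d_0) = (0, 1): a_0 = floor(sqrt(43)) = 6, since 6^2 = 36 <= 43 < 49 = 7^2.
Iterate m_{i+1} = d_i*a_i - m_i, d_{i+1} = (43 - m_{i+1}^2)/d_i, a_{i+1} = floor((a_0 + m_{i+1})/d_{i+1}):
  m_1 = 1*6 - 0 = 6, d_1 = (43 - 6^2)/1 = 7/1 = 7, a_1 = floor((6 + 6)/7) = 1.
  m_2 = 7*1 - 6 = 1, d_2 = (43 - 1^2)/7 = 42/7 = 6, a_2 = floor((6 + 1)/6) = 1.
  m_3 = 6*1 - 1 = 5, d_3 = (43 - 5^2)/6 = 18/6 = 3, a_3 = floor((6 + 5)/3) = 3.
  m_4 = 3*3 - 5 = 4, d_4 = (43 - 4^2)/3 = 27/3 = 9, a_4 = floor((6 + 4)/9) = 1.
  m_5 = 9*1 - 4 = 5, d_5 = (43 - 5^2)/9 = 18/9 = 2, a_5 = floor((6 + 5)/2) = 5.
  m_6 = 2*5 - 5 = 5, d_6 = (43 - 5^2)/2 = 18/2 = 9, a_6 = floor((6 + 5)/9) = 1.
  m_7 = 9*1 - 5 = 4, d_7 = (43 - 4^2)/9 = 27/9 = 3, a_7 = floor((6 + 4)/3) = 3.
  m_8 = 3*3 - 4 = 5, d_8 = (43 - 5^2)/3 = 18/3 = 6, a_8 = floor((6 + 5)/6) = 1.
  m_9 = 6*1 - 5 = 1, d_9 = (43 - 1^2)/6 = 42/6 = 7, a_9 = floor((6 + 1)/7) = 1.
  m_10 = 7*1 - 1 = 6, d_10 = (43 - 6^2)/7 = 7/7 = 1, a_10 = floor((6 + 6)/1) = 12.
  m_11 = 1*12 - 6 = 6, d_11 = (43 - 6^2)/1 = 7/1 = 7: (m_11, d_11) = (m_1, d_1) = (6, 7), so from here the quotients repeat a_1, ..., a_10; the period length is 10.
So sqrt(43) = [6; (1, 1, 3, 1, 5, 1, 3, 1, 1, 12)] with period length k = 10.
k is even, so the fundamental solution of x^2 - 43y^2 = 1 is (p_{k-1}, q_{k-1}) = (p_9, q_9); compute convergents through index 9.
Convergents (p_i = a_i*p_{i-1} + p_{i-2}, q_i = a_i*q_{i-1} + q_{i-2} with p_{-2}=0, p_{-1}=1, q_{-2}=1, q_{-1}=0):
  i=0: a_0=6, p_0 = 6*1 + 0 = 6, q_0 = 6*0 + 1 = 1.
  i=1: a_1=1, p_1 = 1*6 + 1 = 7, q_1 = 1*1 + 0 = 1.
  i=2: a_2=1, p_2 = 1*7 + 6 = 13, q_2 = 1*1 + 1 = 2.
  i=3: a_3=3, p_3 = 3*13 + 7 = 46, q_3 = 3*2 + 1 = 7.
  i=4: a_4=1, p_4 = 1*46 + 13 = 59, q_4 = 1*7 + 2 = 9.
  i=5: a_5=5, p_5 = 5*59 + 46 = 341, q_5 = 5*9 + 7 = 52.
  i=6: a_6=1, p_6 = 1*341 + 59 = 400, q_6 = 1*52 + 9 = 61.
  i=7: a_7=3, p_7 = 3*400 + 341 = 1541, q_7 = 3*61 + 52 = 235.
  i=8: a_8=1, p_8 = 1*1541 + 400 = 1941, q_8 = 1*235 + 61 = 296.
  i=9: a_9=1, p_9 = 1*1941 + 1541 = 3482, q_9 = 1*296 + 235 = 531.
Check: 3482^2 - 43*531^2 = 12124324 - 12124323 = 1, so (x, y) = (3482, 531) solves the equation, and by the theorem it is the least positive solution.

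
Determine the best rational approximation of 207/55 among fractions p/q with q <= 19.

64/17

Expand x = 207/55 as a continued fraction with the Euclidean algorithm:
  207 = 3*55 + 42, so a_0 = 3.
  55 = 1*42 + 13, so a_1 = 1.
  42 = 3*13 + 3, so a_2 = 3.
  13 = 4*3 + 1, so a_3 = 4.
  3 = 3*1 + 0, so a_4 = 3.
so x = [3; 1, 3, 4, 3].
Convergents (p_i = a_i*p_{i-1} + p_{i-2}, q_i = a_i*q_{i-1} + q_{i-2} with p_{-2}=0, p_{-1}=1, q_{-2}=1, q_{-1}=0), until the denominator exceeds 19:
  i=0: a_0=3, p_0 = 3*1 + 0 = 3, q_0 = 3*0 + 1 = 1.
  i=1: a_1=1, p_1 = 1*3 + 1 = 4, q_1 = 1*1 + 0 = 1.
  i=2: a_2=3, p_2 = 3*4 + 3 = 15, q_2 = 3*1 + 1 = 4.
  i=3: a_3=4, p_3 = 4*15 + 4 = 64, q_3 = 4*4 + 1 = 17.
  i=4: a_4=3, p_4 = 3*64 + 15 = 207, q_4 = 3*17 + 4 = 55.
q_4 = 55 > 19, so the last convergent with denominator <= 19 is p_3/q_3 = 64/17.
The closest fraction with denominator <= 19 is either p_3/q_3 or the intermediate fraction (k*p_3 + p_2)/(k*q_3 + q_2) with the largest k >= 1 whose denominator stays <= 19; these approach x as k grows, and every other convergent or intermediate fraction in range is farther away.
Largest k: floor((19 - q_2)/q_3) = floor((19 - 4)/17) = 0.
Since k = 0, no intermediate fraction beyond p_3/q_3 has denominator <= 19, so the convergent 64/17 is the closest (its error is |207*17 - 64*55|/(55*17) = 1/935).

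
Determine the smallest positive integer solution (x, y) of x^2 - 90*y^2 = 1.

First expand sqrt(90) as a continued fraction. With x_i = (sqrt(90) + m_i)/d_i and (m_0, d_0) = (0, 1): a_0 = floor(sqrt(90)) = 9, since 9^2 = 81 <= 90 < 100 = 10^2.
Iterate m_{i+1} = d_i*a_i - m_i, d_{i+1} = (90 - m_{i+1}^2)/d_i, a_{i+1} = floor((a_0 + m_{i+1})/d_{i+1}):
  m_1 = 1*9 - 0 = 9, d_1 = (90 - 9^2)/1 = 9/1 = 9, a_1 = floor((9 + 9)/9) = 2.
  m_2 = 9*2 - 9 = 9, d_2 = (90 - 9^2)/9 = 9/9 = 1, a_2 = floor((9 + 9)/1) = 18.
  m_3 = 1*18 - 9 = 9, d_3 = (90 - 9^2)/1 = 9/1 = 9: (m_3, d_3) = (m_1, d_1) = (9, 9), so from here the quotients repeat a_1, a_2; the period length is 2.
So sqrt(90) = [9; (2, 18)] with period length k = 2.
k is even, so the fundamental solution of x^2 - 90y^2 = 1 is (p_{k-1}, q_{k-1}) = (p_1, q_1); compute convergents through index 1.
Convergents (p_i = a_i*p_{i-1} + p_{i-2}, q_i = a_i*q_{i-1} + q_{i-2} with p_{-2}=0, p_{-1}=1, q_{-2}=1, q_{-1}=0):
  i=0: a_0=9, p_0 = 9*1 + 0 = 9, q_0 = 9*0 + 1 = 1.
  i=1: a_1=2, p_1 = 2*9 + 1 = 19, q_1 = 2*1 + 0 = 2.
Check: 19^2 - 90*2^2 = 361 - 360 = 1, so (x, y) = (19, 2) solves the equation, and by the theorem it is the least positive solution.

(x, y) = (19, 2)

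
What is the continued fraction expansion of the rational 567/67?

[8; 2, 6, 5]

Run the Euclidean algorithm on 567 and 67; the successive quotients are the partial quotients a_0, a_1, ... (each step inverts the fractional part left over by the previous one):
  567 = 8*67 + 31, so a_0 = 8.
  67 = 2*31 + 5, so a_1 = 2.
  31 = 6*5 + 1, so a_2 = 6.
  5 = 5*1 + 0, so a_3 = 5.
The remainder reaches 0 after 4 divisions, so the expansion has 4 partial quotients, read off in order.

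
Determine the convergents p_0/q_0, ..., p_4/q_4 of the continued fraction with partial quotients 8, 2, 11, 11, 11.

Using the convergent recurrence p_i = a_i*p_{i-1} + p_{i-2}, q_i = a_i*q_{i-1} + q_{i-2} with p_{-2}=0, p_{-1}=1, q_{-2}=1, q_{-1}=0:
  i=0: a_0=8, p_0 = 8*1 + 0 = 8, q_0 = 8*0 + 1 = 1.
  i=1: a_1=2, p_1 = 2*8 + 1 = 17, q_1 = 2*1 + 0 = 2.
  i=2: a_2=11, p_2 = 11*17 + 8 = 195, q_2 = 11*2 + 1 = 23.
  i=3: a_3=11, p_3 = 11*195 + 17 = 2162, q_3 = 11*23 + 2 = 255.
  i=4: a_4=11, p_4 = 11*2162 + 195 = 23977, q_4 = 11*255 + 23 = 2828.

8/1, 17/2, 195/23, 2162/255, 23977/2828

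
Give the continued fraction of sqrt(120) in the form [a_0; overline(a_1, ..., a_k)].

Write x_i = (sqrt(120) + m_i)/d_i with (m_0, d_0) = (0, 1). a_0 = floor(sqrt(120)) = 10, since 10^2 = 100 <= 120 < 121 = 11^2.
Iterate m_{i+1} = d_i*a_i - m_i, d_{i+1} = (120 - m_{i+1}^2)/d_i, a_{i+1} = floor((a_0 + m_{i+1})/d_{i+1}):
  m_1 = 1*10 - 0 = 10, d_1 = (120 - 10^2)/1 = 20/1 = 20, a_1 = floor((10 + 10)/20) = 1.
  m_2 = 20*1 - 10 = 10, d_2 = (120 - 10^2)/20 = 20/20 = 1, a_2 = floor((10 + 10)/1) = 20.
  m_3 = 1*20 - 10 = 10, d_3 = (120 - 10^2)/1 = 20/1 = 20: (m_3, d_3) = (m_1, d_1) = (10, 20), so from here the quotients repeat a_1, a_2; the period length is 2.
Hence the expansion of sqrt(120) is a_0 = 10 followed by the repeating block 1, 20 (period 2).

[10; overline(1, 20)]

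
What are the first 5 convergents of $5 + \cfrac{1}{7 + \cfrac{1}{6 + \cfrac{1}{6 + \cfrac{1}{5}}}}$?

5/1, 36/7, 221/43, 1362/265, 7031/1368

Using the convergent recurrence p_i = a_i*p_{i-1} + p_{i-2}, q_i = a_i*q_{i-1} + q_{i-2} with p_{-2}=0, p_{-1}=1, q_{-2}=1, q_{-1}=0:
  i=0: a_0=5, p_0 = 5*1 + 0 = 5, q_0 = 5*0 + 1 = 1.
  i=1: a_1=7, p_1 = 7*5 + 1 = 36, q_1 = 7*1 + 0 = 7.
  i=2: a_2=6, p_2 = 6*36 + 5 = 221, q_2 = 6*7 + 1 = 43.
  i=3: a_3=6, p_3 = 6*221 + 36 = 1362, q_3 = 6*43 + 7 = 265.
  i=4: a_4=5, p_4 = 5*1362 + 221 = 7031, q_4 = 5*265 + 43 = 1368.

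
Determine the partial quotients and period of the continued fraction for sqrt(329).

[18; (7, 4, 2, 1, 1, 4, 1, 1, 2, 4, 7, 36)]

Write x_i = (sqrt(329) + m_i)/d_i with (m_0, d_0) = (0, 1). a_0 = floor(sqrt(329)) = 18, since 18^2 = 324 <= 329 < 361 = 19^2.
Iterate m_{i+1} = d_i*a_i - m_i, d_{i+1} = (329 - m_{i+1}^2)/d_i, a_{i+1} = floor((a_0 + m_{i+1})/d_{i+1}):
  m_1 = 1*18 - 0 = 18, d_1 = (329 - 18^2)/1 = 5/1 = 5, a_1 = floor((18 + 18)/5) = 7.
  m_2 = 5*7 - 18 = 17, d_2 = (329 - 17^2)/5 = 40/5 = 8, a_2 = floor((18 + 17)/8) = 4.
  m_3 = 8*4 - 17 = 15, d_3 = (329 - 15^2)/8 = 104/8 = 13, a_3 = floor((18 + 15)/13) = 2.
  m_4 = 13*2 - 15 = 11, d_4 = (329 - 11^2)/13 = 208/13 = 16, a_4 = floor((18 + 11)/16) = 1.
  m_5 = 16*1 - 11 = 5, d_5 = (329 - 5^2)/16 = 304/16 = 19, a_5 = floor((18 + 5)/19) = 1.
  m_6 = 19*1 - 5 = 14, d_6 = (329 - 14^2)/19 = 133/19 = 7, a_6 = floor((18 + 14)/7) = 4.
  m_7 = 7*4 - 14 = 14, d_7 = (329 - 14^2)/7 = 133/7 = 19, a_7 = floor((18 + 14)/19) = 1.
  m_8 = 19*1 - 14 = 5, d_8 = (329 - 5^2)/19 = 304/19 = 16, a_8 = floor((18 + 5)/16) = 1.
  m_9 = 16*1 - 5 = 11, d_9 = (329 - 11^2)/16 = 208/16 = 13, a_9 = floor((18 + 11)/13) = 2.
  m_10 = 13*2 - 11 = 15, d_10 = (329 - 15^2)/13 = 104/13 = 8, a_10 = floor((18 + 15)/8) = 4.
  m_11 = 8*4 - 15 = 17, d_11 = (329 - 17^2)/8 = 40/8 = 5, a_11 = floor((18 + 17)/5) = 7.
  m_12 = 5*7 - 17 = 18, d_12 = (329 - 18^2)/5 = 5/5 = 1, a_12 = floor((18 + 18)/1) = 36.
  m_13 = 1*36 - 18 = 18, d_13 = (329 - 18^2)/1 = 5/1 = 5: (m_13, d_13) = (m_1, d_1) = (18, 5), so from here the quotients repeat a_1, ..., a_12; the period length is 12.
Hence the expansion of sqrt(329) is a_0 = 18 followed by the repeating block 7, 4, 2, 1, 1, 4, 1, 1, 2, 4, 7, 36 (period 12).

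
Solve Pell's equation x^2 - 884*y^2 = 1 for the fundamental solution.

(x, y) = (1665, 56)

First expand sqrt(884) as a continued fraction. With x_i = (sqrt(884) + m_i)/d_i and (m_0, d_0) = (0, 1): a_0 = floor(sqrt(884)) = 29, since 29^2 = 841 <= 884 < 900 = 30^2.
Iterate m_{i+1} = d_i*a_i - m_i, d_{i+1} = (884 - m_{i+1}^2)/d_i, a_{i+1} = floor((a_0 + m_{i+1})/d_{i+1}):
  m_1 = 1*29 - 0 = 29, d_1 = (884 - 29^2)/1 = 43/1 = 43, a_1 = floor((29 + 29)/43) = 1.
  m_2 = 43*1 - 29 = 14, d_2 = (884 - 14^2)/43 = 688/43 = 16, a_2 = floor((29 + 14)/16) = 2.
  m_3 = 16*2 - 14 = 18, d_3 = (884 - 18^2)/16 = 560/16 = 35, a_3 = floor((29 + 18)/35) = 1.
  m_4 = 35*1 - 18 = 17, d_4 = (884 - 17^2)/35 = 595/35 = 17, a_4 = floor((29 + 17)/17) = 2.
  m_5 = 17*2 - 17 = 17, d_5 = (884 - 17^2)/17 = 595/17 = 35, a_5 = floor((29 + 17)/35) = 1.
  m_6 = 35*1 - 17 = 18, d_6 = (884 - 18^2)/35 = 560/35 = 16, a_6 = floor((29 + 18)/16) = 2.
  m_7 = 16*2 - 18 = 14, d_7 = (884 - 14^2)/16 = 688/16 = 43, a_7 = floor((29 + 14)/43) = 1.
  m_8 = 43*1 - 14 = 29, d_8 = (884 - 29^2)/43 = 43/43 = 1, a_8 = floor((29 + 29)/1) = 58.
  m_9 = 1*58 - 29 = 29, d_9 = (884 - 29^2)/1 = 43/1 = 43: (m_9, d_9) = (m_1, d_1) = (29, 43), so from here the quotients repeat a_1, ..., a_8; the period length is 8.
So sqrt(884) = [29; (1, 2, 1, 2, 1, 2, 1, 58)] with period length k = 8.
k is even, so the fundamental solution of x^2 - 884y^2 = 1 is (p_{k-1}, q_{k-1}) = (p_7, q_7); compute convergents through index 7.
Convergents (p_i = a_i*p_{i-1} + p_{i-2}, q_i = a_i*q_{i-1} + q_{i-2} with p_{-2}=0, p_{-1}=1, q_{-2}=1, q_{-1}=0):
  i=0: a_0=29, p_0 = 29*1 + 0 = 29, q_0 = 29*0 + 1 = 1.
  i=1: a_1=1, p_1 = 1*29 + 1 = 30, q_1 = 1*1 + 0 = 1.
  i=2: a_2=2, p_2 = 2*30 + 29 = 89, q_2 = 2*1 + 1 = 3.
  i=3: a_3=1, p_3 = 1*89 + 30 = 119, q_3 = 1*3 + 1 = 4.
  i=4: a_4=2, p_4 = 2*119 + 89 = 327, q_4 = 2*4 + 3 = 11.
  i=5: a_5=1, p_5 = 1*327 + 119 = 446, q_5 = 1*11 + 4 = 15.
  i=6: a_6=2, p_6 = 2*446 + 327 = 1219, q_6 = 2*15 + 11 = 41.
  i=7: a_7=1, p_7 = 1*1219 + 446 = 1665, q_7 = 1*41 + 15 = 56.
Check: 1665^2 - 884*56^2 = 2772225 - 2772224 = 1, so (x, y) = (1665, 56) solves the equation, and by the theorem it is the least positive solution.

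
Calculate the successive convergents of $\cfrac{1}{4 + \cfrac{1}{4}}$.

0/1, 1/4, 4/17

Using the convergent recurrence p_i = a_i*p_{i-1} + p_{i-2}, q_i = a_i*q_{i-1} + q_{i-2} with p_{-2}=0, p_{-1}=1, q_{-2}=1, q_{-1}=0:
  i=0: a_0=0, p_0 = 0*1 + 0 = 0, q_0 = 0*0 + 1 = 1.
  i=1: a_1=4, p_1 = 4*0 + 1 = 1, q_1 = 4*1 + 0 = 4.
  i=2: a_2=4, p_2 = 4*1 + 0 = 4, q_2 = 4*4 + 1 = 17.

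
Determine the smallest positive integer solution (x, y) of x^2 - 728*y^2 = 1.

First expand sqrt(728) as a continued fraction. With x_i = (sqrt(728) + m_i)/d_i and (m_0, d_0) = (0, 1): a_0 = floor(sqrt(728)) = 26, since 26^2 = 676 <= 728 < 729 = 27^2.
Iterate m_{i+1} = d_i*a_i - m_i, d_{i+1} = (728 - m_{i+1}^2)/d_i, a_{i+1} = floor((a_0 + m_{i+1})/d_{i+1}):
  m_1 = 1*26 - 0 = 26, d_1 = (728 - 26^2)/1 = 52/1 = 52, a_1 = floor((26 + 26)/52) = 1.
  m_2 = 52*1 - 26 = 26, d_2 = (728 - 26^2)/52 = 52/52 = 1, a_2 = floor((26 + 26)/1) = 52.
  m_3 = 1*52 - 26 = 26, d_3 = (728 - 26^2)/1 = 52/1 = 52: (m_3, d_3) = (m_1, d_1) = (26, 52), so from here the quotients repeat a_1, a_2; the period length is 2.
So sqrt(728) = [26; (1, 52)] with period length k = 2.
k is even, so the fundamental solution of x^2 - 728y^2 = 1 is (p_{k-1}, q_{k-1}) = (p_1, q_1); compute convergents through index 1.
Convergents (p_i = a_i*p_{i-1} + p_{i-2}, q_i = a_i*q_{i-1} + q_{i-2} with p_{-2}=0, p_{-1}=1, q_{-2}=1, q_{-1}=0):
  i=0: a_0=26, p_0 = 26*1 + 0 = 26, q_0 = 26*0 + 1 = 1.
  i=1: a_1=1, p_1 = 1*26 + 1 = 27, q_1 = 1*1 + 0 = 1.
Check: 27^2 - 728*1^2 = 729 - 728 = 1, so (x, y) = (27, 1) solves the equation, and by the theorem it is the least positive solution.

(x, y) = (27, 1)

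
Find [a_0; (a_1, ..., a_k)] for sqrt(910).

Write x_i = (sqrt(910) + m_i)/d_i with (m_0, d_0) = (0, 1). a_0 = floor(sqrt(910)) = 30, since 30^2 = 900 <= 910 < 961 = 31^2.
Iterate m_{i+1} = d_i*a_i - m_i, d_{i+1} = (910 - m_{i+1}^2)/d_i, a_{i+1} = floor((a_0 + m_{i+1})/d_{i+1}):
  m_1 = 1*30 - 0 = 30, d_1 = (910 - 30^2)/1 = 10/1 = 10, a_1 = floor((30 + 30)/10) = 6.
  m_2 = 10*6 - 30 = 30, d_2 = (910 - 30^2)/10 = 10/10 = 1, a_2 = floor((30 + 30)/1) = 60.
  m_3 = 1*60 - 30 = 30, d_3 = (910 - 30^2)/1 = 10/1 = 10: (m_3, d_3) = (m_1, d_1) = (30, 10), so from here the quotients repeat a_1, a_2; the period length is 2.
Hence the expansion of sqrt(910) is a_0 = 30 followed by the repeating block 6, 60 (period 2).

[30; (6, 60)]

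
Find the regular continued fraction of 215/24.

[8; 1, 23]

Run the Euclidean algorithm on 215 and 24; the successive quotients are the partial quotients a_0, a_1, ... (each step inverts the fractional part left over by the previous one):
  215 = 8*24 + 23, so a_0 = 8.
  24 = 1*23 + 1, so a_1 = 1.
  23 = 23*1 + 0, so a_2 = 23.
The remainder reaches 0 after 3 divisions, so the expansion has 3 partial quotients, read off in order.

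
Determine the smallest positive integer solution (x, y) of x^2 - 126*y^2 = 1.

(x, y) = (449, 40)

First expand sqrt(126) as a continued fraction. With x_i = (sqrt(126) + m_i)/d_i and (m_0, d_0) = (0, 1): a_0 = floor(sqrt(126)) = 11, since 11^2 = 121 <= 126 < 144 = 12^2.
Iterate m_{i+1} = d_i*a_i - m_i, d_{i+1} = (126 - m_{i+1}^2)/d_i, a_{i+1} = floor((a_0 + m_{i+1})/d_{i+1}):
  m_1 = 1*11 - 0 = 11, d_1 = (126 - 11^2)/1 = 5/1 = 5, a_1 = floor((11 + 11)/5) = 4.
  m_2 = 5*4 - 11 = 9, d_2 = (126 - 9^2)/5 = 45/5 = 9, a_2 = floor((11 + 9)/9) = 2.
  m_3 = 9*2 - 9 = 9, d_3 = (126 - 9^2)/9 = 45/9 = 5, a_3 = floor((11 + 9)/5) = 4.
  m_4 = 5*4 - 9 = 11, d_4 = (126 - 11^2)/5 = 5/5 = 1, a_4 = floor((11 + 11)/1) = 22.
  m_5 = 1*22 - 11 = 11, d_5 = (126 - 11^2)/1 = 5/1 = 5: (m_5, d_5) = (m_1, d_1) = (11, 5), so from here the quotients repeat a_1, ..., a_4; the period length is 4.
So sqrt(126) = [11; (4, 2, 4, 22)] with period length k = 4.
k is even, so the fundamental solution of x^2 - 126y^2 = 1 is (p_{k-1}, q_{k-1}) = (p_3, q_3); compute convergents through index 3.
Convergents (p_i = a_i*p_{i-1} + p_{i-2}, q_i = a_i*q_{i-1} + q_{i-2} with p_{-2}=0, p_{-1}=1, q_{-2}=1, q_{-1}=0):
  i=0: a_0=11, p_0 = 11*1 + 0 = 11, q_0 = 11*0 + 1 = 1.
  i=1: a_1=4, p_1 = 4*11 + 1 = 45, q_1 = 4*1 + 0 = 4.
  i=2: a_2=2, p_2 = 2*45 + 11 = 101, q_2 = 2*4 + 1 = 9.
  i=3: a_3=4, p_3 = 4*101 + 45 = 449, q_3 = 4*9 + 4 = 40.
Check: 449^2 - 126*40^2 = 201601 - 201600 = 1, so (x, y) = (449, 40) solves the equation, and by the theorem it is the least positive solution.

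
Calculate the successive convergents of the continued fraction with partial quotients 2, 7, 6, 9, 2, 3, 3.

Using the convergent recurrence p_i = a_i*p_{i-1} + p_{i-2}, q_i = a_i*q_{i-1} + q_{i-2} with p_{-2}=0, p_{-1}=1, q_{-2}=1, q_{-1}=0:
  i=0: a_0=2, p_0 = 2*1 + 0 = 2, q_0 = 2*0 + 1 = 1.
  i=1: a_1=7, p_1 = 7*2 + 1 = 15, q_1 = 7*1 + 0 = 7.
  i=2: a_2=6, p_2 = 6*15 + 2 = 92, q_2 = 6*7 + 1 = 43.
  i=3: a_3=9, p_3 = 9*92 + 15 = 843, q_3 = 9*43 + 7 = 394.
  i=4: a_4=2, p_4 = 2*843 + 92 = 1778, q_4 = 2*394 + 43 = 831.
  i=5: a_5=3, p_5 = 3*1778 + 843 = 6177, q_5 = 3*831 + 394 = 2887.
  i=6: a_6=3, p_6 = 3*6177 + 1778 = 20309, q_6 = 3*2887 + 831 = 9492.

2/1, 15/7, 92/43, 843/394, 1778/831, 6177/2887, 20309/9492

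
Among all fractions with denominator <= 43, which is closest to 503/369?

Expand x = 503/369 as a continued fraction with the Euclidean algorithm:
  503 = 1*369 + 134, so a_0 = 1.
  369 = 2*134 + 101, so a_1 = 2.
  134 = 1*101 + 33, so a_2 = 1.
  101 = 3*33 + 2, so a_3 = 3.
  33 = 16*2 + 1, so a_4 = 16.
  2 = 2*1 + 0, so a_5 = 2.
so x = [1; 2, 1, 3, 16, 2].
Convergents (p_i = a_i*p_{i-1} + p_{i-2}, q_i = a_i*q_{i-1} + q_{i-2} with p_{-2}=0, p_{-1}=1, q_{-2}=1, q_{-1}=0), until the denominator exceeds 43:
  i=0: a_0=1, p_0 = 1*1 + 0 = 1, q_0 = 1*0 + 1 = 1.
  i=1: a_1=2, p_1 = 2*1 + 1 = 3, q_1 = 2*1 + 0 = 2.
  i=2: a_2=1, p_2 = 1*3 + 1 = 4, q_2 = 1*2 + 1 = 3.
  i=3: a_3=3, p_3 = 3*4 + 3 = 15, q_3 = 3*3 + 2 = 11.
  i=4: a_4=16, p_4 = 16*15 + 4 = 244, q_4 = 16*11 + 3 = 179.
q_4 = 179 > 43, so the last convergent with denominator <= 43 is p_3/q_3 = 15/11.
The closest fraction with denominator <= 43 is either p_3/q_3 or the intermediate fraction (k*p_3 + p_2)/(k*q_3 + q_2) with the largest k >= 1 whose denominator stays <= 43; these approach x as k grows, and every other convergent or intermediate fraction in range is farther away.
Largest k: floor((43 - q_2)/q_3) = floor((43 - 3)/11) = 3.
That gives (3*15 + 4)/(3*11 + 3) = 49/36.
Compare the errors: |x - 15/11| = |503*11 - 15*369|/(369*11) = 2/4059, and |x - 49/36| = |503*36 - 49*369|/(369*36) = 27/13284.
Cross-multiplying, 2*13284 = 26568 < 109593 = 27*4059, so 2/4059 is smaller: the convergent 15/11 is closer to x than 49/36.

15/11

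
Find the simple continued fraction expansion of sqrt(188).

Write x_i = (sqrt(188) + m_i)/d_i with (m_0, d_0) = (0, 1). a_0 = floor(sqrt(188)) = 13, since 13^2 = 169 <= 188 < 196 = 14^2.
Iterate m_{i+1} = d_i*a_i - m_i, d_{i+1} = (188 - m_{i+1}^2)/d_i, a_{i+1} = floor((a_0 + m_{i+1})/d_{i+1}):
  m_1 = 1*13 - 0 = 13, d_1 = (188 - 13^2)/1 = 19/1 = 19, a_1 = floor((13 + 13)/19) = 1.
  m_2 = 19*1 - 13 = 6, d_2 = (188 - 6^2)/19 = 152/19 = 8, a_2 = floor((13 + 6)/8) = 2.
  m_3 = 8*2 - 6 = 10, d_3 = (188 - 10^2)/8 = 88/8 = 11, a_3 = floor((13 + 10)/11) = 2.
  m_4 = 11*2 - 10 = 12, d_4 = (188 - 12^2)/11 = 44/11 = 4, a_4 = floor((13 + 12)/4) = 6.
  m_5 = 4*6 - 12 = 12, d_5 = (188 - 12^2)/4 = 44/4 = 11, a_5 = floor((13 + 12)/11) = 2.
  m_6 = 11*2 - 12 = 10, d_6 = (188 - 10^2)/11 = 88/11 = 8, a_6 = floor((13 + 10)/8) = 2.
  m_7 = 8*2 - 10 = 6, d_7 = (188 - 6^2)/8 = 152/8 = 19, a_7 = floor((13 + 6)/19) = 1.
  m_8 = 19*1 - 6 = 13, d_8 = (188 - 13^2)/19 = 19/19 = 1, a_8 = floor((13 + 13)/1) = 26.
  m_9 = 1*26 - 13 = 13, d_9 = (188 - 13^2)/1 = 19/1 = 19: (m_9, d_9) = (m_1, d_1) = (13, 19), so from here the quotients repeat a_1, ..., a_8; the period length is 8.
Hence the expansion of sqrt(188) is a_0 = 13 followed by the repeating block 1, 2, 2, 6, 2, 2, 1, 26 (period 8).

[13; (1, 2, 2, 6, 2, 2, 1, 26)]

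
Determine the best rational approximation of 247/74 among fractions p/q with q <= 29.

10/3

Expand x = 247/74 as a continued fraction with the Euclidean algorithm:
  247 = 3*74 + 25, so a_0 = 3.
  74 = 2*25 + 24, so a_1 = 2.
  25 = 1*24 + 1, so a_2 = 1.
  24 = 24*1 + 0, so a_3 = 24.
so x = [3; 2, 1, 24].
Convergents (p_i = a_i*p_{i-1} + p_{i-2}, q_i = a_i*q_{i-1} + q_{i-2} with p_{-2}=0, p_{-1}=1, q_{-2}=1, q_{-1}=0), until the denominator exceeds 29:
  i=0: a_0=3, p_0 = 3*1 + 0 = 3, q_0 = 3*0 + 1 = 1.
  i=1: a_1=2, p_1 = 2*3 + 1 = 7, q_1 = 2*1 + 0 = 2.
  i=2: a_2=1, p_2 = 1*7 + 3 = 10, q_2 = 1*2 + 1 = 3.
  i=3: a_3=24, p_3 = 24*10 + 7 = 247, q_3 = 24*3 + 2 = 74.
q_3 = 74 > 29, so the last convergent with denominator <= 29 is p_2/q_2 = 10/3.
The closest fraction with denominator <= 29 is either p_2/q_2 or the intermediate fraction (k*p_2 + p_1)/(k*q_2 + q_1) with the largest k >= 1 whose denominator stays <= 29; these approach x as k grows, and every other convergent or intermediate fraction in range is farther away.
Largest k: floor((29 - q_1)/q_2) = floor((29 - 2)/3) = 9.
That gives (9*10 + 7)/(9*3 + 2) = 97/29.
Compare the errors: |x - 10/3| = |247*3 - 10*74|/(74*3) = 1/222, and |x - 97/29| = |247*29 - 97*74|/(74*29) = 15/2146.
Cross-multiplying, 1*2146 = 2146 < 3330 = 15*222, so 1/222 is smaller: the convergent 10/3 is closer to x than 97/29.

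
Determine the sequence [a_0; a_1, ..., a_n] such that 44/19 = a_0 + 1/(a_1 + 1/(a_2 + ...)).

Run the Euclidean algorithm on 44 and 19; the successive quotients are the partial quotients a_0, a_1, ... (each step inverts the fractional part left over by the previous one):
  44 = 2*19 + 6, so a_0 = 2.
  19 = 3*6 + 1, so a_1 = 3.
  6 = 6*1 + 0, so a_2 = 6.
The remainder reaches 0 after 3 divisions, so the expansion has 3 partial quotients, read off in order.

[2; 3, 6]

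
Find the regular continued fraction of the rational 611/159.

Run the Euclidean algorithm on 611 and 159; the successive quotients are the partial quotients a_0, a_1, ... (each step inverts the fractional part left over by the previous one):
  611 = 3*159 + 134, so a_0 = 3.
  159 = 1*134 + 25, so a_1 = 1.
  134 = 5*25 + 9, so a_2 = 5.
  25 = 2*9 + 7, so a_3 = 2.
  9 = 1*7 + 2, so a_4 = 1.
  7 = 3*2 + 1, so a_5 = 3.
  2 = 2*1 + 0, so a_6 = 2.
The remainder reaches 0 after 7 divisions, so the expansion has 7 partial quotients, read off in order.

[3; 1, 5, 2, 1, 3, 2]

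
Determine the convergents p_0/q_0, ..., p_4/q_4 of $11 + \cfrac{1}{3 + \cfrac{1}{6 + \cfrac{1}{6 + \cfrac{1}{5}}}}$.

11/1, 34/3, 215/19, 1324/117, 6835/604

Using the convergent recurrence p_i = a_i*p_{i-1} + p_{i-2}, q_i = a_i*q_{i-1} + q_{i-2} with p_{-2}=0, p_{-1}=1, q_{-2}=1, q_{-1}=0:
  i=0: a_0=11, p_0 = 11*1 + 0 = 11, q_0 = 11*0 + 1 = 1.
  i=1: a_1=3, p_1 = 3*11 + 1 = 34, q_1 = 3*1 + 0 = 3.
  i=2: a_2=6, p_2 = 6*34 + 11 = 215, q_2 = 6*3 + 1 = 19.
  i=3: a_3=6, p_3 = 6*215 + 34 = 1324, q_3 = 6*19 + 3 = 117.
  i=4: a_4=5, p_4 = 5*1324 + 215 = 6835, q_4 = 5*117 + 19 = 604.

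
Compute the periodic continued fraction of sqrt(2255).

Write x_i = (sqrt(2255) + m_i)/d_i with (m_0, d_0) = (0, 1). a_0 = floor(sqrt(2255)) = 47, since 47^2 = 2209 <= 2255 < 2304 = 48^2.
Iterate m_{i+1} = d_i*a_i - m_i, d_{i+1} = (2255 - m_{i+1}^2)/d_i, a_{i+1} = floor((a_0 + m_{i+1})/d_{i+1}):
  m_1 = 1*47 - 0 = 47, d_1 = (2255 - 47^2)/1 = 46/1 = 46, a_1 = floor((47 + 47)/46) = 2.
  m_2 = 46*2 - 47 = 45, d_2 = (2255 - 45^2)/46 = 230/46 = 5, a_2 = floor((47 + 45)/5) = 18.
  m_3 = 5*18 - 45 = 45, d_3 = (2255 - 45^2)/5 = 230/5 = 46, a_3 = floor((47 + 45)/46) = 2.
  m_4 = 46*2 - 45 = 47, d_4 = (2255 - 47^2)/46 = 46/46 = 1, a_4 = floor((47 + 47)/1) = 94.
  m_5 = 1*94 - 47 = 47, d_5 = (2255 - 47^2)/1 = 46/1 = 46: (m_5, d_5) = (m_1, d_1) = (47, 46), so from here the quotients repeat a_1, ..., a_4; the period length is 4.
Hence the expansion of sqrt(2255) is a_0 = 47 followed by the repeating block 2, 18, 2, 94 (period 4).

[47; (2, 18, 2, 94)]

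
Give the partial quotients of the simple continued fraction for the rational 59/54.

[1; 10, 1, 4]

Run the Euclidean algorithm on 59 and 54; the successive quotients are the partial quotients a_0, a_1, ... (each step inverts the fractional part left over by the previous one):
  59 = 1*54 + 5, so a_0 = 1.
  54 = 10*5 + 4, so a_1 = 10.
  5 = 1*4 + 1, so a_2 = 1.
  4 = 4*1 + 0, so a_3 = 4.
The remainder reaches 0 after 4 divisions, so the expansion has 4 partial quotients, read off in order.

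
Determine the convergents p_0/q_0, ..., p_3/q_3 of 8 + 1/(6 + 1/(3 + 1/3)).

Using the convergent recurrence p_i = a_i*p_{i-1} + p_{i-2}, q_i = a_i*q_{i-1} + q_{i-2} with p_{-2}=0, p_{-1}=1, q_{-2}=1, q_{-1}=0:
  i=0: a_0=8, p_0 = 8*1 + 0 = 8, q_0 = 8*0 + 1 = 1.
  i=1: a_1=6, p_1 = 6*8 + 1 = 49, q_1 = 6*1 + 0 = 6.
  i=2: a_2=3, p_2 = 3*49 + 8 = 155, q_2 = 3*6 + 1 = 19.
  i=3: a_3=3, p_3 = 3*155 + 49 = 514, q_3 = 3*19 + 6 = 63.

8/1, 49/6, 155/19, 514/63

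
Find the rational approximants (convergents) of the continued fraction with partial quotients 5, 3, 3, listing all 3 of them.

5/1, 16/3, 53/10

Using the convergent recurrence p_i = a_i*p_{i-1} + p_{i-2}, q_i = a_i*q_{i-1} + q_{i-2} with p_{-2}=0, p_{-1}=1, q_{-2}=1, q_{-1}=0:
  i=0: a_0=5, p_0 = 5*1 + 0 = 5, q_0 = 5*0 + 1 = 1.
  i=1: a_1=3, p_1 = 3*5 + 1 = 16, q_1 = 3*1 + 0 = 3.
  i=2: a_2=3, p_2 = 3*16 + 5 = 53, q_2 = 3*3 + 1 = 10.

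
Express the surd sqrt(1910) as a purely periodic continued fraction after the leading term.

[43; (1, 2, 2, 1, 2, 8, 2, 1, 2, 2, 1, 86)]

Write x_i = (sqrt(1910) + m_i)/d_i with (m_0, d_0) = (0, 1). a_0 = floor(sqrt(1910)) = 43, since 43^2 = 1849 <= 1910 < 1936 = 44^2.
Iterate m_{i+1} = d_i*a_i - m_i, d_{i+1} = (1910 - m_{i+1}^2)/d_i, a_{i+1} = floor((a_0 + m_{i+1})/d_{i+1}):
  m_1 = 1*43 - 0 = 43, d_1 = (1910 - 43^2)/1 = 61/1 = 61, a_1 = floor((43 + 43)/61) = 1.
  m_2 = 61*1 - 43 = 18, d_2 = (1910 - 18^2)/61 = 1586/61 = 26, a_2 = floor((43 + 18)/26) = 2.
  m_3 = 26*2 - 18 = 34, d_3 = (1910 - 34^2)/26 = 754/26 = 29, a_3 = floor((43 + 34)/29) = 2.
  m_4 = 29*2 - 34 = 24, d_4 = (1910 - 24^2)/29 = 1334/29 = 46, a_4 = floor((43 + 24)/46) = 1.
  m_5 = 46*1 - 24 = 22, d_5 = (1910 - 22^2)/46 = 1426/46 = 31, a_5 = floor((43 + 22)/31) = 2.
  m_6 = 31*2 - 22 = 40, d_6 = (1910 - 40^2)/31 = 310/31 = 10, a_6 = floor((43 + 40)/10) = 8.
  m_7 = 10*8 - 40 = 40, d_7 = (1910 - 40^2)/10 = 310/10 = 31, a_7 = floor((43 + 40)/31) = 2.
  m_8 = 31*2 - 40 = 22, d_8 = (1910 - 22^2)/31 = 1426/31 = 46, a_8 = floor((43 + 22)/46) = 1.
  m_9 = 46*1 - 22 = 24, d_9 = (1910 - 24^2)/46 = 1334/46 = 29, a_9 = floor((43 + 24)/29) = 2.
  m_10 = 29*2 - 24 = 34, d_10 = (1910 - 34^2)/29 = 754/29 = 26, a_10 = floor((43 + 34)/26) = 2.
  m_11 = 26*2 - 34 = 18, d_11 = (1910 - 18^2)/26 = 1586/26 = 61, a_11 = floor((43 + 18)/61) = 1.
  m_12 = 61*1 - 18 = 43, d_12 = (1910 - 43^2)/61 = 61/61 = 1, a_12 = floor((43 + 43)/1) = 86.
  m_13 = 1*86 - 43 = 43, d_13 = (1910 - 43^2)/1 = 61/1 = 61: (m_13, d_13) = (m_1, d_1) = (43, 61), so from here the quotients repeat a_1, ..., a_12; the period length is 12.
Hence the expansion of sqrt(1910) is a_0 = 43 followed by the repeating block 1, 2, 2, 1, 2, 8, 2, 1, 2, 2, 1, 86 (period 12).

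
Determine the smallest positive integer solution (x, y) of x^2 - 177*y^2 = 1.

(x, y) = (62423, 4692)

First expand sqrt(177) as a continued fraction. With x_i = (sqrt(177) + m_i)/d_i and (m_0, d_0) = (0, 1): a_0 = floor(sqrt(177)) = 13, since 13^2 = 169 <= 177 < 196 = 14^2.
Iterate m_{i+1} = d_i*a_i - m_i, d_{i+1} = (177 - m_{i+1}^2)/d_i, a_{i+1} = floor((a_0 + m_{i+1})/d_{i+1}):
  m_1 = 1*13 - 0 = 13, d_1 = (177 - 13^2)/1 = 8/1 = 8, a_1 = floor((13 + 13)/8) = 3.
  m_2 = 8*3 - 13 = 11, d_2 = (177 - 11^2)/8 = 56/8 = 7, a_2 = floor((13 + 11)/7) = 3.
  m_3 = 7*3 - 11 = 10, d_3 = (177 - 10^2)/7 = 77/7 = 11, a_3 = floor((13 + 10)/11) = 2.
  m_4 = 11*2 - 10 = 12, d_4 = (177 - 12^2)/11 = 33/11 = 3, a_4 = floor((13 + 12)/3) = 8.
  m_5 = 3*8 - 12 = 12, d_5 = (177 - 12^2)/3 = 33/3 = 11, a_5 = floor((13 + 12)/11) = 2.
  m_6 = 11*2 - 12 = 10, d_6 = (177 - 10^2)/11 = 77/11 = 7, a_6 = floor((13 + 10)/7) = 3.
  m_7 = 7*3 - 10 = 11, d_7 = (177 - 11^2)/7 = 56/7 = 8, a_7 = floor((13 + 11)/8) = 3.
  m_8 = 8*3 - 11 = 13, d_8 = (177 - 13^2)/8 = 8/8 = 1, a_8 = floor((13 + 13)/1) = 26.
  m_9 = 1*26 - 13 = 13, d_9 = (177 - 13^2)/1 = 8/1 = 8: (m_9, d_9) = (m_1, d_1) = (13, 8), so from here the quotients repeat a_1, ..., a_8; the period length is 8.
So sqrt(177) = [13; (3, 3, 2, 8, 2, 3, 3, 26)] with period length k = 8.
k is even, so the fundamental solution of x^2 - 177y^2 = 1 is (p_{k-1}, q_{k-1}) = (p_7, q_7); compute convergents through index 7.
Convergents (p_i = a_i*p_{i-1} + p_{i-2}, q_i = a_i*q_{i-1} + q_{i-2} with p_{-2}=0, p_{-1}=1, q_{-2}=1, q_{-1}=0):
  i=0: a_0=13, p_0 = 13*1 + 0 = 13, q_0 = 13*0 + 1 = 1.
  i=1: a_1=3, p_1 = 3*13 + 1 = 40, q_1 = 3*1 + 0 = 3.
  i=2: a_2=3, p_2 = 3*40 + 13 = 133, q_2 = 3*3 + 1 = 10.
  i=3: a_3=2, p_3 = 2*133 + 40 = 306, q_3 = 2*10 + 3 = 23.
  i=4: a_4=8, p_4 = 8*306 + 133 = 2581, q_4 = 8*23 + 10 = 194.
  i=5: a_5=2, p_5 = 2*2581 + 306 = 5468, q_5 = 2*194 + 23 = 411.
  i=6: a_6=3, p_6 = 3*5468 + 2581 = 18985, q_6 = 3*411 + 194 = 1427.
  i=7: a_7=3, p_7 = 3*18985 + 5468 = 62423, q_7 = 3*1427 + 411 = 4692.
Check: 62423^2 - 177*4692^2 = 3896630929 - 3896630928 = 1, so (x, y) = (62423, 4692) solves the equation, and by the theorem it is the least positive solution.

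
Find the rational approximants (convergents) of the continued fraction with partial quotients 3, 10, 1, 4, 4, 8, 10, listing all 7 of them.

Using the convergent recurrence p_i = a_i*p_{i-1} + p_{i-2}, q_i = a_i*q_{i-1} + q_{i-2} with p_{-2}=0, p_{-1}=1, q_{-2}=1, q_{-1}=0:
  i=0: a_0=3, p_0 = 3*1 + 0 = 3, q_0 = 3*0 + 1 = 1.
  i=1: a_1=10, p_1 = 10*3 + 1 = 31, q_1 = 10*1 + 0 = 10.
  i=2: a_2=1, p_2 = 1*31 + 3 = 34, q_2 = 1*10 + 1 = 11.
  i=3: a_3=4, p_3 = 4*34 + 31 = 167, q_3 = 4*11 + 10 = 54.
  i=4: a_4=4, p_4 = 4*167 + 34 = 702, q_4 = 4*54 + 11 = 227.
  i=5: a_5=8, p_5 = 8*702 + 167 = 5783, q_5 = 8*227 + 54 = 1870.
  i=6: a_6=10, p_6 = 10*5783 + 702 = 58532, q_6 = 10*1870 + 227 = 18927.

3/1, 31/10, 34/11, 167/54, 702/227, 5783/1870, 58532/18927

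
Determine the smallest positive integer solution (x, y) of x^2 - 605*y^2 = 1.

First expand sqrt(605) as a continued fraction. With x_i = (sqrt(605) + m_i)/d_i and (m_0, d_0) = (0, 1): a_0 = floor(sqrt(605)) = 24, since 24^2 = 576 <= 605 < 625 = 25^2.
Iterate m_{i+1} = d_i*a_i - m_i, d_{i+1} = (605 - m_{i+1}^2)/d_i, a_{i+1} = floor((a_0 + m_{i+1})/d_{i+1}):
  m_1 = 1*24 - 0 = 24, d_1 = (605 - 24^2)/1 = 29/1 = 29, a_1 = floor((24 + 24)/29) = 1.
  m_2 = 29*1 - 24 = 5, d_2 = (605 - 5^2)/29 = 580/29 = 20, a_2 = floor((24 + 5)/20) = 1.
  m_3 = 20*1 - 5 = 15, d_3 = (605 - 15^2)/20 = 380/20 = 19, a_3 = floor((24 + 15)/19) = 2.
  m_4 = 19*2 - 15 = 23, d_4 = (605 - 23^2)/19 = 76/19 = 4, a_4 = floor((24 + 23)/4) = 11.
  m_5 = 4*11 - 23 = 21, d_5 = (605 - 21^2)/4 = 164/4 = 41, a_5 = floor((24 + 21)/41) = 1.
  m_6 = 41*1 - 21 = 20, d_6 = (605 - 20^2)/41 = 205/41 = 5, a_6 = floor((24 + 20)/5) = 8.
  m_7 = 5*8 - 20 = 20, d_7 = (605 - 20^2)/5 = 205/5 = 41, a_7 = floor((24 + 20)/41) = 1.
  m_8 = 41*1 - 20 = 21, d_8 = (605 - 21^2)/41 = 164/41 = 4, a_8 = floor((24 + 21)/4) = 11.
  m_9 = 4*11 - 21 = 23, d_9 = (605 - 23^2)/4 = 76/4 = 19, a_9 = floor((24 + 23)/19) = 2.
  m_10 = 19*2 - 23 = 15, d_10 = (605 - 15^2)/19 = 380/19 = 20, a_10 = floor((24 + 15)/20) = 1.
  m_11 = 20*1 - 15 = 5, d_11 = (605 - 5^2)/20 = 580/20 = 29, a_11 = floor((24 + 5)/29) = 1.
  m_12 = 29*1 - 5 = 24, d_12 = (605 - 24^2)/29 = 29/29 = 1, a_12 = floor((24 + 24)/1) = 48.
  m_13 = 1*48 - 24 = 24, d_13 = (605 - 24^2)/1 = 29/1 = 29: (m_13, d_13) = (m_1, d_1) = (24, 29), so from here the quotients repeat a_1, ..., a_12; the period length is 12.
So sqrt(605) = [24; (1, 1, 2, 11, 1, 8, 1, 11, 2, 1, 1, 48)] with period length k = 12.
k is even, so the fundamental solution of x^2 - 605y^2 = 1 is (p_{k-1}, q_{k-1}) = (p_11, q_11); compute convergents through index 11.
Convergents (p_i = a_i*p_{i-1} + p_{i-2}, q_i = a_i*q_{i-1} + q_{i-2} with p_{-2}=0, p_{-1}=1, q_{-2}=1, q_{-1}=0):
  i=0: a_0=24, p_0 = 24*1 + 0 = 24, q_0 = 24*0 + 1 = 1.
  i=1: a_1=1, p_1 = 1*24 + 1 = 25, q_1 = 1*1 + 0 = 1.
  i=2: a_2=1, p_2 = 1*25 + 24 = 49, q_2 = 1*1 + 1 = 2.
  i=3: a_3=2, p_3 = 2*49 + 25 = 123, q_3 = 2*2 + 1 = 5.
  i=4: a_4=11, p_4 = 11*123 + 49 = 1402, q_4 = 11*5 + 2 = 57.
  i=5: a_5=1, p_5 = 1*1402 + 123 = 1525, q_5 = 1*57 + 5 = 62.
  i=6: a_6=8, p_6 = 8*1525 + 1402 = 13602, q_6 = 8*62 + 57 = 553.
  i=7: a_7=1, p_7 = 1*13602 + 1525 = 15127, q_7 = 1*553 + 62 = 615.
  i=8: a_8=11, p_8 = 11*15127 + 13602 = 179999, q_8 = 11*615 + 553 = 7318.
  i=9: a_9=2, p_9 = 2*179999 + 15127 = 375125, q_9 = 2*7318 + 615 = 15251.
  i=10: a_10=1, p_10 = 1*375125 + 179999 = 555124, q_10 = 1*15251 + 7318 = 22569.
  i=11: a_11=1, p_11 = 1*555124 + 375125 = 930249, q_11 = 1*22569 + 15251 = 37820.
Check: 930249^2 - 605*37820^2 = 865363202001 - 865363202000 = 1, so (x, y) = (930249, 37820) solves the equation, and by the theorem it is the least positive solution.

(x, y) = (930249, 37820)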